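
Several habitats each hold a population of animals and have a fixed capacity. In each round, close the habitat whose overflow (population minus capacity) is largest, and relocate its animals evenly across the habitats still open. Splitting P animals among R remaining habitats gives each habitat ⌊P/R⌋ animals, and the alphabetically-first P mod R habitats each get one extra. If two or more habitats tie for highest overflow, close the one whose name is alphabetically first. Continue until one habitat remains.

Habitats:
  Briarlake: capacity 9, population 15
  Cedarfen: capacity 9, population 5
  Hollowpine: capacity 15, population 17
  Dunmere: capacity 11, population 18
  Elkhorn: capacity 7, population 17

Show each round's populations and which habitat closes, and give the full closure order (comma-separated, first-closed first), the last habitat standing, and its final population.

Closure order: Elkhorn, Briarlake, Dunmere, Hollowpine
Last habitat: Cedarfen with 72 animals

Round 1: Briarlake=15 Cedarfen=5 Dunmere=18 Elkhorn=17 Hollowpine=17 → close Elkhorn (overflow 10)
  17÷4 = 4 each, +1 to first 1
Round 2: Briarlake=20 Cedarfen=9 Dunmere=22 Hollowpine=21 → close Briarlake (overflow 11)
  20÷3 = 6 each, +1 to first 2
Round 3: Cedarfen=16 Dunmere=29 Hollowpine=27 → close Dunmere (overflow 18)
  29÷2 = 14 each, +1 to first 1
Round 4: Cedarfen=31 Hollowpine=41 → close Hollowpine (overflow 26)
  41÷1 = 41 each, +1 to first 0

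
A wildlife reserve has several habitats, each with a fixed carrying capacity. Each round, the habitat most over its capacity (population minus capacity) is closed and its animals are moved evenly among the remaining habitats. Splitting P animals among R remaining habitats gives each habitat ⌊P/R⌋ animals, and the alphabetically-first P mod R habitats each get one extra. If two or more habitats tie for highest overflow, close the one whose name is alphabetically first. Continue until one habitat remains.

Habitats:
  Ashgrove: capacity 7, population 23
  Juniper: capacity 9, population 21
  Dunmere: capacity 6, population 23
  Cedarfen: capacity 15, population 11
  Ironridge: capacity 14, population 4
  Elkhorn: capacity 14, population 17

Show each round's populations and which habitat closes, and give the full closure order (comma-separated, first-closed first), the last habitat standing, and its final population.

Round 1: Ashgrove=23 Cedarfen=11 Dunmere=23 Elkhorn=17 Ironridge=4 Juniper=21 → close Dunmere (overflow 17)
  23÷5 = 4 each, +1 to first 3
Round 2: Ashgrove=28 Cedarfen=16 Elkhorn=22 Ironridge=8 Juniper=25 → close Ashgrove (overflow 21)
  28÷4 = 7 each, +1 to first 0
Round 3: Cedarfen=23 Elkhorn=29 Ironridge=15 Juniper=32 → close Juniper (overflow 23)
  32÷3 = 10 each, +1 to first 2
Round 4: Cedarfen=34 Elkhorn=40 Ironridge=25 → close Elkhorn (overflow 26)
  40÷2 = 20 each, +1 to first 0
Round 5: Cedarfen=54 Ironridge=45 → close Cedarfen (overflow 39)
  54÷1 = 54 each, +1 to first 0

Closure order: Dunmere, Ashgrove, Juniper, Elkhorn, Cedarfen
Last habitat: Ironridge with 99 animals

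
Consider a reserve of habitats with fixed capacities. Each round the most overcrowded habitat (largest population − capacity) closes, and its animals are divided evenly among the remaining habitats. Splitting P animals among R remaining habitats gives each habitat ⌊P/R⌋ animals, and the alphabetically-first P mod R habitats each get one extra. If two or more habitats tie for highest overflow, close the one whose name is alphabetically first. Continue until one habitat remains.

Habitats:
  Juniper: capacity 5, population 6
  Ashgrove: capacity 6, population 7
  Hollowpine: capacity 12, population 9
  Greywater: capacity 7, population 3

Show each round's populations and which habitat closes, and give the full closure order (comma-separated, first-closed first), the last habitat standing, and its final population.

Closure order: Ashgrove, Juniper, Greywater
Last habitat: Hollowpine with 25 animals

Round 1: Ashgrove=7 Greywater=3 Hollowpine=9 Juniper=6 → close Ashgrove (overflow 1)
  7÷3 = 2 each, +1 to first 1
Round 2: Greywater=6 Hollowpine=11 Juniper=8 → close Juniper (overflow 3)
  8÷2 = 4 each, +1 to first 0
Round 3: Greywater=10 Hollowpine=15 → close Greywater (overflow 3)
  10÷1 = 10 each, +1 to first 0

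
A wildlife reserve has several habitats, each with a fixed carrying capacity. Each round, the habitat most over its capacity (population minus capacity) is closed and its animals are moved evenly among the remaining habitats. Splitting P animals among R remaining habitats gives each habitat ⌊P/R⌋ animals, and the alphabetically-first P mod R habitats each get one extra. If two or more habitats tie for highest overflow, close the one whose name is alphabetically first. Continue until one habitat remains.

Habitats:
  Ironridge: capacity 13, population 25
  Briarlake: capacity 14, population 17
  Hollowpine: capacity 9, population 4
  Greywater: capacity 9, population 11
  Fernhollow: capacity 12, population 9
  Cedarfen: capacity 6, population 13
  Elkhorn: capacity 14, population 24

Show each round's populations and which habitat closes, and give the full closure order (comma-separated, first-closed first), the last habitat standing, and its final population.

Round 1: Briarlake=17 Cedarfen=13 Elkhorn=24 Fernhollow=9 Greywater=11 Hollowpine=4 Ironridge=25 → close Ironridge (overflow 12)
  25÷6 = 4 each, +1 to first 1
Round 2: Briarlake=22 Cedarfen=17 Elkhorn=28 Fernhollow=13 Greywater=15 Hollowpine=8 → close Elkhorn (overflow 14)
  28÷5 = 5 each, +1 to first 3
Round 3: Briarlake=28 Cedarfen=23 Fernhollow=19 Greywater=20 Hollowpine=13 → close Cedarfen (overflow 17)
  23÷4 = 5 each, +1 to first 3
Round 4: Briarlake=34 Fernhollow=25 Greywater=26 Hollowpine=18 → close Briarlake (overflow 20)
  34÷3 = 11 each, +1 to first 1
Round 5: Fernhollow=37 Greywater=37 Hollowpine=29 → close Greywater (overflow 28)
  37÷2 = 18 each, +1 to first 1
Round 6: Fernhollow=56 Hollowpine=47 → close Fernhollow (overflow 44)
  56÷1 = 56 each, +1 to first 0

Closure order: Ironridge, Elkhorn, Cedarfen, Briarlake, Greywater, Fernhollow
Last habitat: Hollowpine with 103 animals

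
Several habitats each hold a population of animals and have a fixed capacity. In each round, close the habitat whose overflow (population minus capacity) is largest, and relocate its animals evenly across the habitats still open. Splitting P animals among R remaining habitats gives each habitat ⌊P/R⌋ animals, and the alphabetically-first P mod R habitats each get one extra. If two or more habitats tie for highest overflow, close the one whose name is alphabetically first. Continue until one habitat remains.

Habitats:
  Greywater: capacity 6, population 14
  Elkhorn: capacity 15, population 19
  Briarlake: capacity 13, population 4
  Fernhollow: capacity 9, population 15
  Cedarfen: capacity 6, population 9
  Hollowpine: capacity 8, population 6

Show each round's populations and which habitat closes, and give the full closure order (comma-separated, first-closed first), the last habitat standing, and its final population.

Round 1: Briarlake=4 Cedarfen=9 Elkhorn=19 Fernhollow=15 Greywater=14 Hollowpine=6 → close Greywater (overflow 8)
  14÷5 = 2 each, +1 to first 4
Round 2: Briarlake=7 Cedarfen=12 Elkhorn=22 Fernhollow=18 Hollowpine=8 → close Fernhollow (overflow 9)
  18÷4 = 4 each, +1 to first 2
Round 3: Briarlake=12 Cedarfen=17 Elkhorn=26 Hollowpine=12 → close Cedarfen (overflow 11)
  17÷3 = 5 each, +1 to first 2
Round 4: Briarlake=18 Elkhorn=32 Hollowpine=17 → close Elkhorn (overflow 17)
  32÷2 = 16 each, +1 to first 0
Round 5: Briarlake=34 Hollowpine=33 → close Hollowpine (overflow 25)
  33÷1 = 33 each, +1 to first 0

Closure order: Greywater, Fernhollow, Cedarfen, Elkhorn, Hollowpine
Last habitat: Briarlake with 67 animals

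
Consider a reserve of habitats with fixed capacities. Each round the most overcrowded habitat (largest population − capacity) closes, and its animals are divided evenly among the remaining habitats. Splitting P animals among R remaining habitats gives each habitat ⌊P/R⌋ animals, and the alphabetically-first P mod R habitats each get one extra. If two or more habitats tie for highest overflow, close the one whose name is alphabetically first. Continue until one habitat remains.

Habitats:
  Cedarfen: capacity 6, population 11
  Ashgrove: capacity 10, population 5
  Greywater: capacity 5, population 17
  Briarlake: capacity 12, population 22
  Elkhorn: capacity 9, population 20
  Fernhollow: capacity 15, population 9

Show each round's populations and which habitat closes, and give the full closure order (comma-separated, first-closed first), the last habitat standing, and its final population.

Round 1: Ashgrove=5 Briarlake=22 Cedarfen=11 Elkhorn=20 Fernhollow=9 Greywater=17 → close Greywater (overflow 12)
  17÷5 = 3 each, +1 to first 2
Round 2: Ashgrove=9 Briarlake=26 Cedarfen=14 Elkhorn=23 Fernhollow=12 → close Briarlake (overflow 14)
  26÷4 = 6 each, +1 to first 2
Round 3: Ashgrove=16 Cedarfen=21 Elkhorn=29 Fernhollow=18 → close Elkhorn (overflow 20)
  29÷3 = 9 each, +1 to first 2
Round 4: Ashgrove=26 Cedarfen=31 Fernhollow=27 → close Cedarfen (overflow 25)
  31÷2 = 15 each, +1 to first 1
Round 5: Ashgrove=42 Fernhollow=42 → close Ashgrove (overflow 32)
  42÷1 = 42 each, +1 to first 0

Closure order: Greywater, Briarlake, Elkhorn, Cedarfen, Ashgrove
Last habitat: Fernhollow with 84 animals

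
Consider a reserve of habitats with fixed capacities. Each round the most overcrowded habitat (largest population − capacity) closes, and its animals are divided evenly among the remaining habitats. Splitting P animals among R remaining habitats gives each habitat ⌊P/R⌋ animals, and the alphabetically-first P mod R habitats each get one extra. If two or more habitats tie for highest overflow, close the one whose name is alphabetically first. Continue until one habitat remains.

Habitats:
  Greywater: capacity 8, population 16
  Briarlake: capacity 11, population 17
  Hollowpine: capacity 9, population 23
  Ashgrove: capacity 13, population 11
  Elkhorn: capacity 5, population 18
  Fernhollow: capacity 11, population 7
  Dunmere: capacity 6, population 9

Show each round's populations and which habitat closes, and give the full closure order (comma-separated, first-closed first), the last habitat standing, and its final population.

Round 1: Ashgrove=11 Briarlake=17 Dunmere=9 Elkhorn=18 Fernhollow=7 Greywater=16 Hollowpine=23 → close Hollowpine (overflow 14)
  23÷6 = 3 each, +1 to first 5
Round 2: Ashgrove=15 Briarlake=21 Dunmere=13 Elkhorn=22 Fernhollow=11 Greywater=19 → close Elkhorn (overflow 17)
  22÷5 = 4 each, +1 to first 2
Round 3: Ashgrove=20 Briarlake=26 Dunmere=17 Fernhollow=15 Greywater=23 → close Briarlake (overflow 15)
  26÷4 = 6 each, +1 to first 2
Round 4: Ashgrove=27 Dunmere=24 Fernhollow=21 Greywater=29 → close Greywater (overflow 21)
  29÷3 = 9 each, +1 to first 2
Round 5: Ashgrove=37 Dunmere=34 Fernhollow=30 → close Dunmere (overflow 28)
  34÷2 = 17 each, +1 to first 0
Round 6: Ashgrove=54 Fernhollow=47 → close Ashgrove (overflow 41)
  54÷1 = 54 each, +1 to first 0

Closure order: Hollowpine, Elkhorn, Briarlake, Greywater, Dunmere, Ashgrove
Last habitat: Fernhollow with 101 animals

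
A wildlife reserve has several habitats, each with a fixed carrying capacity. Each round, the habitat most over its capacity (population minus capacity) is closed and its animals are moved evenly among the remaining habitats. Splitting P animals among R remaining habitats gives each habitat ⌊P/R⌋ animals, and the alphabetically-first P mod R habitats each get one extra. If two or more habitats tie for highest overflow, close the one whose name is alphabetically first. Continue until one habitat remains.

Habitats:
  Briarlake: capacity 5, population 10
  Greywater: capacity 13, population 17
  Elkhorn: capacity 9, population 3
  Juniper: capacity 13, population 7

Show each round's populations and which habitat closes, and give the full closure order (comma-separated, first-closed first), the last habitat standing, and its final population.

Round 1: Briarlake=10 Elkhorn=3 Greywater=17 Juniper=7 → close Briarlake (overflow 5)
  10÷3 = 3 each, +1 to first 1
Round 2: Elkhorn=7 Greywater=20 Juniper=10 → close Greywater (overflow 7)
  20÷2 = 10 each, +1 to first 0
Round 3: Elkhorn=17 Juniper=20 → close Elkhorn (overflow 8)
  17÷1 = 17 each, +1 to first 0

Closure order: Briarlake, Greywater, Elkhorn
Last habitat: Juniper with 37 animals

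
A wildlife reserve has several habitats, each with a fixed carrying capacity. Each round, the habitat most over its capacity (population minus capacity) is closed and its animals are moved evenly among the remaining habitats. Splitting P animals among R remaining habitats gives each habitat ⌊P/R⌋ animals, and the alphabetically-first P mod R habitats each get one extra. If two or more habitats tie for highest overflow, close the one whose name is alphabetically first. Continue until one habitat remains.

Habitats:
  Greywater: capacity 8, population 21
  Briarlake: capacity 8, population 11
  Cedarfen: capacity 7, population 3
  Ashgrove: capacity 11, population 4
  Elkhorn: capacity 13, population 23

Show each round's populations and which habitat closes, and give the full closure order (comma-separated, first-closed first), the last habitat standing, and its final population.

Round 1: Ashgrove=4 Briarlake=11 Cedarfen=3 Elkhorn=23 Greywater=21 → close Greywater (overflow 13)
  21÷4 = 5 each, +1 to first 1
Round 2: Ashgrove=10 Briarlake=16 Cedarfen=8 Elkhorn=28 → close Elkhorn (overflow 15)
  28÷3 = 9 each, +1 to first 1
Round 3: Ashgrove=20 Briarlake=25 Cedarfen=17 → close Briarlake (overflow 17)
  25÷2 = 12 each, +1 to first 1
Round 4: Ashgrove=33 Cedarfen=29 → close Ashgrove (overflow 22)
  33÷1 = 33 each, +1 to first 0

Closure order: Greywater, Elkhorn, Briarlake, Ashgrove
Last habitat: Cedarfen with 62 animals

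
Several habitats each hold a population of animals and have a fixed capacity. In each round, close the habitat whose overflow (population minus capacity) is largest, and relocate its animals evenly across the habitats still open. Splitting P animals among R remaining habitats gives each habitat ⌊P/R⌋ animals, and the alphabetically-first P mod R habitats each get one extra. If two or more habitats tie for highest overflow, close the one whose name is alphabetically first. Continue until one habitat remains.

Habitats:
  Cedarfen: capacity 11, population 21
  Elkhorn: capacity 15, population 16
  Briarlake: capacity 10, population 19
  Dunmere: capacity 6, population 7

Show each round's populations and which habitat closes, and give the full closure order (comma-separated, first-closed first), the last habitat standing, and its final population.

Closure order: Cedarfen, Briarlake, Dunmere
Last habitat: Elkhorn with 63 animals

Round 1: Briarlake=19 Cedarfen=21 Dunmere=7 Elkhorn=16 → close Cedarfen (overflow 10)
  21÷3 = 7 each, +1 to first 0
Round 2: Briarlake=26 Dunmere=14 Elkhorn=23 → close Briarlake (overflow 16)
  26÷2 = 13 each, +1 to first 0
Round 3: Dunmere=27 Elkhorn=36 → close Dunmere (overflow 21)
  27÷1 = 27 each, +1 to first 0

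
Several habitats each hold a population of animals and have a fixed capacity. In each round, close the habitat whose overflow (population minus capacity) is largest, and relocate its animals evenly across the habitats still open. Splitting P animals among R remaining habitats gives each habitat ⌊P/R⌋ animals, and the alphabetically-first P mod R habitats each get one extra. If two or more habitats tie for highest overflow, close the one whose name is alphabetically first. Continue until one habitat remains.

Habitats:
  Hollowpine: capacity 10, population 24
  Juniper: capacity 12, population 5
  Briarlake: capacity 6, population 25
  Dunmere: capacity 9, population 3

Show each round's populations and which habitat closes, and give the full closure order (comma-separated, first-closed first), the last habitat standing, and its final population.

Round 1: Briarlake=25 Dunmere=3 Hollowpine=24 Juniper=5 → close Briarlake (overflow 19)
  25÷3 = 8 each, +1 to first 1
Round 2: Dunmere=12 Hollowpine=32 Juniper=13 → close Hollowpine (overflow 22)
  32÷2 = 16 each, +1 to first 0
Round 3: Dunmere=28 Juniper=29 → close Dunmere (overflow 19)
  28÷1 = 28 each, +1 to first 0

Closure order: Briarlake, Hollowpine, Dunmere
Last habitat: Juniper with 57 animals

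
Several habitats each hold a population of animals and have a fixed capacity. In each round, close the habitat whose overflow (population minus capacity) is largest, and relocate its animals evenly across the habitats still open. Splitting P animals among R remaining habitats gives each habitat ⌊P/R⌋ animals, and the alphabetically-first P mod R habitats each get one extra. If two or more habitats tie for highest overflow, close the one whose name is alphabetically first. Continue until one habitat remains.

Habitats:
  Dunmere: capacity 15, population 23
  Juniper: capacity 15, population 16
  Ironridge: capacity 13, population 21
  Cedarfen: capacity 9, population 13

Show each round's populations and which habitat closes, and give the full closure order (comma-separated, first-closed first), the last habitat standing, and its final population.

Closure order: Dunmere, Ironridge, Cedarfen
Last habitat: Juniper with 73 animals

Round 1: Cedarfen=13 Dunmere=23 Ironridge=21 Juniper=16 → close Dunmere (overflow 8)
  23÷3 = 7 each, +1 to first 2
Round 2: Cedarfen=21 Ironridge=29 Juniper=23 → close Ironridge (overflow 16)
  29÷2 = 14 each, +1 to first 1
Round 3: Cedarfen=36 Juniper=37 → close Cedarfen (overflow 27)
  36÷1 = 36 each, +1 to first 0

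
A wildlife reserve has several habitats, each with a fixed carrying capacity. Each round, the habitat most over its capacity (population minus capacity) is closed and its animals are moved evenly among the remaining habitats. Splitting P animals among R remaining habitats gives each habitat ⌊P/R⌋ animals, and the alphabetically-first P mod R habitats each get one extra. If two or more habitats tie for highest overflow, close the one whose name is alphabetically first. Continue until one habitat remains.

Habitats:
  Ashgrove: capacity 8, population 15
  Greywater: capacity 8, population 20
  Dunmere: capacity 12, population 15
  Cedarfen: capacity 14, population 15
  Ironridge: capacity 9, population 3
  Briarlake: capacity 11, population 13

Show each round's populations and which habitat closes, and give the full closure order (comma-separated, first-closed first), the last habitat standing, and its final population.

Round 1: Ashgrove=15 Briarlake=13 Cedarfen=15 Dunmere=15 Greywater=20 Ironridge=3 → close Greywater (overflow 12)
  20÷5 = 4 each, +1 to first 0
Round 2: Ashgrove=19 Briarlake=17 Cedarfen=19 Dunmere=19 Ironridge=7 → close Ashgrove (overflow 11)
  19÷4 = 4 each, +1 to first 3
Round 3: Briarlake=22 Cedarfen=24 Dunmere=24 Ironridge=11 → close Dunmere (overflow 12)
  24÷3 = 8 each, +1 to first 0
Round 4: Briarlake=30 Cedarfen=32 Ironridge=19 → close Briarlake (overflow 19)
  30÷2 = 15 each, +1 to first 0
Round 5: Cedarfen=47 Ironridge=34 → close Cedarfen (overflow 33)
  47÷1 = 47 each, +1 to first 0

Closure order: Greywater, Ashgrove, Dunmere, Briarlake, Cedarfen
Last habitat: Ironridge with 81 animals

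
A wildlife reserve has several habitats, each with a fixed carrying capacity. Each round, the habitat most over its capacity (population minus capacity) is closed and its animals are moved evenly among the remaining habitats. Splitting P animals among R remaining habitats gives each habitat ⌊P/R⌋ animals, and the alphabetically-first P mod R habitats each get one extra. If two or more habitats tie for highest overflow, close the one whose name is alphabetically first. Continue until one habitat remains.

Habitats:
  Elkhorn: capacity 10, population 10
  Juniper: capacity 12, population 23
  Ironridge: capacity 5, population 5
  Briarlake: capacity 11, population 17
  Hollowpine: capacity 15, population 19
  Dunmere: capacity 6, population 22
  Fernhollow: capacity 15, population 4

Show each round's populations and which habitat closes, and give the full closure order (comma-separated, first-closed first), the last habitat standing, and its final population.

Round 1: Briarlake=17 Dunmere=22 Elkhorn=10 Fernhollow=4 Hollowpine=19 Ironridge=5 Juniper=23 → close Dunmere (overflow 16)
  22÷6 = 3 each, +1 to first 4
Round 2: Briarlake=21 Elkhorn=14 Fernhollow=8 Hollowpine=23 Ironridge=8 Juniper=26 → close Juniper (overflow 14)
  26÷5 = 5 each, +1 to first 1
Round 3: Briarlake=27 Elkhorn=19 Fernhollow=13 Hollowpine=28 Ironridge=13 → close Briarlake (overflow 16)
  27÷4 = 6 each, +1 to first 3
Round 4: Elkhorn=26 Fernhollow=20 Hollowpine=35 Ironridge=19 → close Hollowpine (overflow 20)
  35÷3 = 11 each, +1 to first 2
Round 5: Elkhorn=38 Fernhollow=32 Ironridge=30 → close Elkhorn (overflow 28)
  38÷2 = 19 each, +1 to first 0
Round 6: Fernhollow=51 Ironridge=49 → close Ironridge (overflow 44)
  49÷1 = 49 each, +1 to first 0

Closure order: Dunmere, Juniper, Briarlake, Hollowpine, Elkhorn, Ironridge
Last habitat: Fernhollow with 100 animals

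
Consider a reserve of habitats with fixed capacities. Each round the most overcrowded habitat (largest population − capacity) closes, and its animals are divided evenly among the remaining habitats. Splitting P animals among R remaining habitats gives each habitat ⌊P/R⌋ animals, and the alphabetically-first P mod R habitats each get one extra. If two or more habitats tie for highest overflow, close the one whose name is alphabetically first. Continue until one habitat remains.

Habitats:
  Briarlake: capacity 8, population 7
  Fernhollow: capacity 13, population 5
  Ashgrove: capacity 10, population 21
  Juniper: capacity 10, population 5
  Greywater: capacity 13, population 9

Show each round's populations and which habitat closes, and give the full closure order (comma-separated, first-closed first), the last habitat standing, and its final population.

Round 1: Ashgrove=21 Briarlake=7 Fernhollow=5 Greywater=9 Juniper=5 → close Ashgrove (overflow 11)
  21÷4 = 5 each, +1 to first 1
Round 2: Briarlake=13 Fernhollow=10 Greywater=14 Juniper=10 → close Briarlake (overflow 5)
  13÷3 = 4 each, +1 to first 1
Round 3: Fernhollow=15 Greywater=18 Juniper=14 → close Greywater (overflow 5)
  18÷2 = 9 each, +1 to first 0
Round 4: Fernhollow=24 Juniper=23 → close Juniper (overflow 13)
  23÷1 = 23 each, +1 to first 0

Closure order: Ashgrove, Briarlake, Greywater, Juniper
Last habitat: Fernhollow with 47 animals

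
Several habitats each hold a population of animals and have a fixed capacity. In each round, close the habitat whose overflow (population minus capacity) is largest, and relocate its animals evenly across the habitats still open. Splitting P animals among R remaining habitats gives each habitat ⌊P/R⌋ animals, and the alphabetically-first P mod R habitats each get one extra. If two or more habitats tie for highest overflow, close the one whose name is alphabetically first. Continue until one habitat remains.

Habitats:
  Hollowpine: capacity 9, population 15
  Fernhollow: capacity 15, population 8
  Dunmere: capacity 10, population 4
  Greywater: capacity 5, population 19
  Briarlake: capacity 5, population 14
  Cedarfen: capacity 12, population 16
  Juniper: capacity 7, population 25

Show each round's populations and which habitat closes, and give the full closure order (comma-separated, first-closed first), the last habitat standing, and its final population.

Round 1: Briarlake=14 Cedarfen=16 Dunmere=4 Fernhollow=8 Greywater=19 Hollowpine=15 Juniper=25 → close Juniper (overflow 18)
  25÷6 = 4 each, +1 to first 1
Round 2: Briarlake=19 Cedarfen=20 Dunmere=8 Fernhollow=12 Greywater=23 Hollowpine=19 → close Greywater (overflow 18)
  23÷5 = 4 each, +1 to first 3
Round 3: Briarlake=24 Cedarfen=25 Dunmere=13 Fernhollow=16 Hollowpine=23 → close Briarlake (overflow 19)
  24÷4 = 6 each, +1 to first 0
Round 4: Cedarfen=31 Dunmere=19 Fernhollow=22 Hollowpine=29 → close Hollowpine (overflow 20)
  29÷3 = 9 each, +1 to first 2
Round 5: Cedarfen=41 Dunmere=29 Fernhollow=31 → close Cedarfen (overflow 29)
  41÷2 = 20 each, +1 to first 1
Round 6: Dunmere=50 Fernhollow=51 → close Dunmere (overflow 40)
  50÷1 = 50 each, +1 to first 0

Closure order: Juniper, Greywater, Briarlake, Hollowpine, Cedarfen, Dunmere
Last habitat: Fernhollow with 101 animals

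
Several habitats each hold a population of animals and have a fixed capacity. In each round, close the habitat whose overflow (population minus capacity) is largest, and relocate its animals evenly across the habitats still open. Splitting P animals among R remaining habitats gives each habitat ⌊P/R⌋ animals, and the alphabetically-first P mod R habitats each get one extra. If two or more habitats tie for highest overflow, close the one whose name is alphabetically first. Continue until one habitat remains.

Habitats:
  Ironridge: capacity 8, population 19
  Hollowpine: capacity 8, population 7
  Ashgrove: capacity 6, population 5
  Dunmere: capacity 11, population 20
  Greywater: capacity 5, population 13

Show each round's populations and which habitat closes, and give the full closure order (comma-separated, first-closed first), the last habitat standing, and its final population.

Round 1: Ashgrove=5 Dunmere=20 Greywater=13 Hollowpine=7 Ironridge=19 → close Ironridge (overflow 11)
  19÷4 = 4 each, +1 to first 3
Round 2: Ashgrove=10 Dunmere=25 Greywater=18 Hollowpine=11 → close Dunmere (overflow 14)
  25÷3 = 8 each, +1 to first 1
Round 3: Ashgrove=19 Greywater=26 Hollowpine=19 → close Greywater (overflow 21)
  26÷2 = 13 each, +1 to first 0
Round 4: Ashgrove=32 Hollowpine=32 → close Ashgrove (overflow 26)
  32÷1 = 32 each, +1 to first 0

Closure order: Ironridge, Dunmere, Greywater, Ashgrove
Last habitat: Hollowpine with 64 animals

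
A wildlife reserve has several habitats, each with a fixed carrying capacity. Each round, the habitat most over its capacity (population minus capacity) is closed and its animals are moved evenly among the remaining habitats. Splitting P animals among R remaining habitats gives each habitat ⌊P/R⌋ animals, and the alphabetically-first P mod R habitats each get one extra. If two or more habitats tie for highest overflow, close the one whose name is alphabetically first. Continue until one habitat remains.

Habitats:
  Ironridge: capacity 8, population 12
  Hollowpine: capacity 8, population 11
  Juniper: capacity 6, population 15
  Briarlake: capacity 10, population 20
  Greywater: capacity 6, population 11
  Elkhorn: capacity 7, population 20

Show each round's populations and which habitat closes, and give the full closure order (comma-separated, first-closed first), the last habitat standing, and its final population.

Round 1: Briarlake=20 Elkhorn=20 Greywater=11 Hollowpine=11 Ironridge=12 Juniper=15 → close Elkhorn (overflow 13)
  20÷5 = 4 each, +1 to first 0
Round 2: Briarlake=24 Greywater=15 Hollowpine=15 Ironridge=16 Juniper=19 → close Briarlake (overflow 14)
  24÷4 = 6 each, +1 to first 0
Round 3: Greywater=21 Hollowpine=21 Ironridge=22 Juniper=25 → close Juniper (overflow 19)
  25÷3 = 8 each, +1 to first 1
Round 4: Greywater=30 Hollowpine=29 Ironridge=30 → close Greywater (overflow 24)
  30÷2 = 15 each, +1 to first 0
Round 5: Hollowpine=44 Ironridge=45 → close Ironridge (overflow 37)
  45÷1 = 45 each, +1 to first 0

Closure order: Elkhorn, Briarlake, Juniper, Greywater, Ironridge
Last habitat: Hollowpine with 89 animals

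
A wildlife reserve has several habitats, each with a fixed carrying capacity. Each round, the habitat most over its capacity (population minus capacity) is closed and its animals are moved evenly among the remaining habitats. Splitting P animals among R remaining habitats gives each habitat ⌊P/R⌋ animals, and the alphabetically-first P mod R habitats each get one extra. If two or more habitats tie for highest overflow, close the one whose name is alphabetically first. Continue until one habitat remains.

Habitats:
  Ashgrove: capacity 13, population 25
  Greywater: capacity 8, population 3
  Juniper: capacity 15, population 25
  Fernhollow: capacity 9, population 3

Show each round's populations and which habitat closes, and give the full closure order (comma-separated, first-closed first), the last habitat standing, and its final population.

Round 1: Ashgrove=25 Fernhollow=3 Greywater=3 Juniper=25 → close Ashgrove (overflow 12)
  25÷3 = 8 each, +1 to first 1
Round 2: Fernhollow=12 Greywater=11 Juniper=33 → close Juniper (overflow 18)
  33÷2 = 16 each, +1 to first 1
Round 3: Fernhollow=29 Greywater=27 → close Fernhollow (overflow 20)
  29÷1 = 29 each, +1 to first 0

Closure order: Ashgrove, Juniper, Fernhollow
Last habitat: Greywater with 56 animals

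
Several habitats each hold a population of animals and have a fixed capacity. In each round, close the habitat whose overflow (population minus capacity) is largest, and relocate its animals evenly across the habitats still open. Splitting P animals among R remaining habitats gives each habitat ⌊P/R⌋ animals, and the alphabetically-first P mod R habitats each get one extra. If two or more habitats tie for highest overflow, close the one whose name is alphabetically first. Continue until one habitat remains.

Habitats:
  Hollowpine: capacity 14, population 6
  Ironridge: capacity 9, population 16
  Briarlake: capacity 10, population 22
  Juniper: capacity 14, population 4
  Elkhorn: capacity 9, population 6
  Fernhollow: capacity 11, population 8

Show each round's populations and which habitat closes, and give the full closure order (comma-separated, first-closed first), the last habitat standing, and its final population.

Round 1: Briarlake=22 Elkhorn=6 Fernhollow=8 Hollowpine=6 Ironridge=16 Juniper=4 → close Briarlake (overflow 12)
  22÷5 = 4 each, +1 to first 2
Round 2: Elkhorn=11 Fernhollow=13 Hollowpine=10 Ironridge=20 Juniper=8 → close Ironridge (overflow 11)
  20÷4 = 5 each, +1 to first 0
Round 3: Elkhorn=16 Fernhollow=18 Hollowpine=15 Juniper=13 → close Elkhorn (overflow 7)
  16÷3 = 5 each, +1 to first 1
Round 4: Fernhollow=24 Hollowpine=20 Juniper=18 → close Fernhollow (overflow 13)
  24÷2 = 12 each, +1 to first 0
Round 5: Hollowpine=32 Juniper=30 → close Hollowpine (overflow 18)
  32÷1 = 32 each, +1 to first 0

Closure order: Briarlake, Ironridge, Elkhorn, Fernhollow, Hollowpine
Last habitat: Juniper with 62 animals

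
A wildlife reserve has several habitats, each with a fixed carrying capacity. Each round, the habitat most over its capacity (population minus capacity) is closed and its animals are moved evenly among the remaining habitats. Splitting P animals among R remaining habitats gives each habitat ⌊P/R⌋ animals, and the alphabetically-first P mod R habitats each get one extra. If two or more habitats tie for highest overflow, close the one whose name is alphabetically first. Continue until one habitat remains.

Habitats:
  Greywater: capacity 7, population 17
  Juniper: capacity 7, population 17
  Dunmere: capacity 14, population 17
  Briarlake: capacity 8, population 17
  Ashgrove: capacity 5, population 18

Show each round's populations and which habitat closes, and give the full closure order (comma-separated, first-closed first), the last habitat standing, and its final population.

Round 1: Ashgrove=18 Briarlake=17 Dunmere=17 Greywater=17 Juniper=17 → close Ashgrove (overflow 13)
  18÷4 = 4 each, +1 to first 2
Round 2: Briarlake=22 Dunmere=22 Greywater=21 Juniper=21 → close Briarlake (overflow 14)
  22÷3 = 7 each, +1 to first 1
Round 3: Dunmere=30 Greywater=28 Juniper=28 → close Greywater (overflow 21)
  28÷2 = 14 each, +1 to first 0
Round 4: Dunmere=44 Juniper=42 → close Juniper (overflow 35)
  42÷1 = 42 each, +1 to first 0

Closure order: Ashgrove, Briarlake, Greywater, Juniper
Last habitat: Dunmere with 86 animals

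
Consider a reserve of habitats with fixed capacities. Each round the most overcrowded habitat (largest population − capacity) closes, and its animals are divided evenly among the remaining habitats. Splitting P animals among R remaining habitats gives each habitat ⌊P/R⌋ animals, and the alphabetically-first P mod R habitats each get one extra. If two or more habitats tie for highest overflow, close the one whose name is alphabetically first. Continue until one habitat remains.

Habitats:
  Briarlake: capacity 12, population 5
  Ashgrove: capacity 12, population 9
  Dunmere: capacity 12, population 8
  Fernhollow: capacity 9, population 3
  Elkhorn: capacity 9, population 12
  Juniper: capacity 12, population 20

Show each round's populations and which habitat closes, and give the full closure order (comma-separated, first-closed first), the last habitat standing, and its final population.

Round 1: Ashgrove=9 Briarlake=5 Dunmere=8 Elkhorn=12 Fernhollow=3 Juniper=20 → close Juniper (overflow 8)
  20÷5 = 4 each, +1 to first 0
Round 2: Ashgrove=13 Briarlake=9 Dunmere=12 Elkhorn=16 Fernhollow=7 → close Elkhorn (overflow 7)
  16÷4 = 4 each, +1 to first 0
Round 3: Ashgrove=17 Briarlake=13 Dunmere=16 Fernhollow=11 → close Ashgrove (overflow 5)
  17÷3 = 5 each, +1 to first 2
Round 4: Briarlake=19 Dunmere=22 Fernhollow=16 → close Dunmere (overflow 10)
  22÷2 = 11 each, +1 to first 0
Round 5: Briarlake=30 Fernhollow=27 → close Briarlake (overflow 18)
  30÷1 = 30 each, +1 to first 0

Closure order: Juniper, Elkhorn, Ashgrove, Dunmere, Briarlake
Last habitat: Fernhollow with 57 animals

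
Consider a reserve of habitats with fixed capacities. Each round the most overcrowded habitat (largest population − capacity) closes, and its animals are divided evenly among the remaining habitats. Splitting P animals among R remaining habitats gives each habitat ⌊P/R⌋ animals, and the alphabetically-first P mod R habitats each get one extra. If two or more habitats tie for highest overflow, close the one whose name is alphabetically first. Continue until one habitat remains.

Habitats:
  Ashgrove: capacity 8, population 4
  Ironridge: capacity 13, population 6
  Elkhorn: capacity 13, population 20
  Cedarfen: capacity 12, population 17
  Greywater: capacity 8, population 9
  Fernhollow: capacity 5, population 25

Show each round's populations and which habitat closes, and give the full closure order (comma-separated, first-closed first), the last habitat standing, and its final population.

Closure order: Fernhollow, Elkhorn, Cedarfen, Greywater, Ashgrove
Last habitat: Ironridge with 81 animals

Round 1: Ashgrove=4 Cedarfen=17 Elkhorn=20 Fernhollow=25 Greywater=9 Ironridge=6 → close Fernhollow (overflow 20)
  25÷5 = 5 each, +1 to first 0
Round 2: Ashgrove=9 Cedarfen=22 Elkhorn=25 Greywater=14 Ironridge=11 → close Elkhorn (overflow 12)
  25÷4 = 6 each, +1 to first 1
Round 3: Ashgrove=16 Cedarfen=28 Greywater=20 Ironridge=17 → close Cedarfen (overflow 16)
  28÷3 = 9 each, +1 to first 1
Round 4: Ashgrove=26 Greywater=29 Ironridge=26 → close Greywater (overflow 21)
  29÷2 = 14 each, +1 to first 1
Round 5: Ashgrove=41 Ironridge=40 → close Ashgrove (overflow 33)
  41÷1 = 41 each, +1 to first 0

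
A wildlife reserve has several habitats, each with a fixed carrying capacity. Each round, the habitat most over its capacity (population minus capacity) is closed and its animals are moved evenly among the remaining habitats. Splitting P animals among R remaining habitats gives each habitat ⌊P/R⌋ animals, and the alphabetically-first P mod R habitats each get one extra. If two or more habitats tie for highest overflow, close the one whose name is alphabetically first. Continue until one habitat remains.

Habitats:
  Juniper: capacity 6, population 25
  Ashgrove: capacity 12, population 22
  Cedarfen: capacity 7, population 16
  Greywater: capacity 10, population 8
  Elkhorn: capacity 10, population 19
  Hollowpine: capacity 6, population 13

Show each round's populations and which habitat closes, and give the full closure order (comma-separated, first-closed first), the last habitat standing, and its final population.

Closure order: Juniper, Ashgrove, Cedarfen, Elkhorn, Hollowpine
Last habitat: Greywater with 103 animals

Round 1: Ashgrove=22 Cedarfen=16 Elkhorn=19 Greywater=8 Hollowpine=13 Juniper=25 → close Juniper (overflow 19)
  25÷5 = 5 each, +1 to first 0
Round 2: Ashgrove=27 Cedarfen=21 Elkhorn=24 Greywater=13 Hollowpine=18 → close Ashgrove (overflow 15)
  27÷4 = 6 each, +1 to first 3
Round 3: Cedarfen=28 Elkhorn=31 Greywater=20 Hollowpine=24 → close Cedarfen (overflow 21)
  28÷3 = 9 each, +1 to first 1
Round 4: Elkhorn=41 Greywater=29 Hollowpine=33 → close Elkhorn (overflow 31)
  41÷2 = 20 each, +1 to first 1
Round 5: Greywater=50 Hollowpine=53 → close Hollowpine (overflow 47)
  53÷1 = 53 each, +1 to first 0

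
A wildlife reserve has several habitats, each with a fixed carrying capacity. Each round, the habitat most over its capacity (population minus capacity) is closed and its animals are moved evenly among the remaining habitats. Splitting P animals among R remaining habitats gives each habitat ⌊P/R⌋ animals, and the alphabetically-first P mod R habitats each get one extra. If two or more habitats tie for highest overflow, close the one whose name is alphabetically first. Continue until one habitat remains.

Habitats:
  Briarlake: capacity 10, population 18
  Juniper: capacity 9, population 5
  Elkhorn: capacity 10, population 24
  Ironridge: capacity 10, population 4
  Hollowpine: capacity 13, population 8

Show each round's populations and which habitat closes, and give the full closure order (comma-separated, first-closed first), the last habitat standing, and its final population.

Round 1: Briarlake=18 Elkhorn=24 Hollowpine=8 Ironridge=4 Juniper=5 → close Elkhorn (overflow 14)
  24÷4 = 6 each, +1 to first 0
Round 2: Briarlake=24 Hollowpine=14 Ironridge=10 Juniper=11 → close Briarlake (overflow 14)
  24÷3 = 8 each, +1 to first 0
Round 3: Hollowpine=22 Ironridge=18 Juniper=19 → close Juniper (overflow 10)
  19÷2 = 9 each, +1 to first 1
Round 4: Hollowpine=32 Ironridge=27 → close Hollowpine (overflow 19)
  32÷1 = 32 each, +1 to first 0

Closure order: Elkhorn, Briarlake, Juniper, Hollowpine
Last habitat: Ironridge with 59 animals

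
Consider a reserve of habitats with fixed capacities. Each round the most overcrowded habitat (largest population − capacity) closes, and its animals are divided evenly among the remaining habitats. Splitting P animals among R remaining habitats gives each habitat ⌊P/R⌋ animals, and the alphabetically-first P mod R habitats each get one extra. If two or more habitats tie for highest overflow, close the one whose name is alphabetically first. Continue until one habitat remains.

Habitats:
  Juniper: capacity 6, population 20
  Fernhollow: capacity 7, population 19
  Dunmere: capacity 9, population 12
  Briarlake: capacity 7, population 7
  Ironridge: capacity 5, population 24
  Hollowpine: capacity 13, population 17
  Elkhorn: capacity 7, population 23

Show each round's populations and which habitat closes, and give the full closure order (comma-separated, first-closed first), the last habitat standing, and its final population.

Closure order: Ironridge, Elkhorn, Juniper, Fernhollow, Dunmere, Briarlake
Last habitat: Hollowpine with 122 animals

Round 1: Briarlake=7 Dunmere=12 Elkhorn=23 Fernhollow=19 Hollowpine=17 Ironridge=24 Juniper=20 → close Ironridge (overflow 19)
  24÷6 = 4 each, +1 to first 0
Round 2: Briarlake=11 Dunmere=16 Elkhorn=27 Fernhollow=23 Hollowpine=21 Juniper=24 → close Elkhorn (overflow 20)
  27÷5 = 5 each, +1 to first 2
Round 3: Briarlake=17 Dunmere=22 Fernhollow=28 Hollowpine=26 Juniper=29 → close Juniper (overflow 23)
  29÷4 = 7 each, +1 to first 1
Round 4: Briarlake=25 Dunmere=29 Fernhollow=35 Hollowpine=33 → close Fernhollow (overflow 28)
  35÷3 = 11 each, +1 to first 2
Round 5: Briarlake=37 Dunmere=41 Hollowpine=44 → close Dunmere (overflow 32)
  41÷2 = 20 each, +1 to first 1
Round 6: Briarlake=58 Hollowpine=64 → close Briarlake (overflow 51)
  58÷1 = 58 each, +1 to first 0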